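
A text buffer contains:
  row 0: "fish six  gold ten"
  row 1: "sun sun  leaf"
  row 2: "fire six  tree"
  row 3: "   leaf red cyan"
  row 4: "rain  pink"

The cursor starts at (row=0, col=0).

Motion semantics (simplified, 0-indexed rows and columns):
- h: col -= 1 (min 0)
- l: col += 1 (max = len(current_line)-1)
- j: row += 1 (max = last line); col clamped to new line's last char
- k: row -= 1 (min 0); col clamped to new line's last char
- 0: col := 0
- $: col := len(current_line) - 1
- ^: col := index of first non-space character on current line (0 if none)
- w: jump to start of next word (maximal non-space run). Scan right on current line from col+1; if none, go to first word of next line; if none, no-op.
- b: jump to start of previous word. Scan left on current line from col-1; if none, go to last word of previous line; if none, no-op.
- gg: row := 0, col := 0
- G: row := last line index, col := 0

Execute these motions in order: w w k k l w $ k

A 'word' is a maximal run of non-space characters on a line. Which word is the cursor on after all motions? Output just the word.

After 1 (w): row=0 col=5 char='s'
After 2 (w): row=0 col=10 char='g'
After 3 (k): row=0 col=10 char='g'
After 4 (k): row=0 col=10 char='g'
After 5 (l): row=0 col=11 char='o'
After 6 (w): row=0 col=15 char='t'
After 7 ($): row=0 col=17 char='n'
After 8 (k): row=0 col=17 char='n'

Answer: ten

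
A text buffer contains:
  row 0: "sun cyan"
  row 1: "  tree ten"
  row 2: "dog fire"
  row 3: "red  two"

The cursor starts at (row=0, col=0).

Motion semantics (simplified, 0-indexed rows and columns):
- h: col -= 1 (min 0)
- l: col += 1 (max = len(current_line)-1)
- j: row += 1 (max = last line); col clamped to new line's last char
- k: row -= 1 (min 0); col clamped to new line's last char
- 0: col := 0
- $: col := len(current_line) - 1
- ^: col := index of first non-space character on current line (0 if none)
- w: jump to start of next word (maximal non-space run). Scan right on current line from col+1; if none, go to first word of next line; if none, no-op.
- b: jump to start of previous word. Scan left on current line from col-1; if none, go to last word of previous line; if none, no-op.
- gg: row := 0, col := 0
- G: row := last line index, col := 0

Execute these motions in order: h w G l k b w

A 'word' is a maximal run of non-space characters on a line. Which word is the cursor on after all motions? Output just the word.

After 1 (h): row=0 col=0 char='s'
After 2 (w): row=0 col=4 char='c'
After 3 (G): row=3 col=0 char='r'
After 4 (l): row=3 col=1 char='e'
After 5 (k): row=2 col=1 char='o'
After 6 (b): row=2 col=0 char='d'
After 7 (w): row=2 col=4 char='f'

Answer: fire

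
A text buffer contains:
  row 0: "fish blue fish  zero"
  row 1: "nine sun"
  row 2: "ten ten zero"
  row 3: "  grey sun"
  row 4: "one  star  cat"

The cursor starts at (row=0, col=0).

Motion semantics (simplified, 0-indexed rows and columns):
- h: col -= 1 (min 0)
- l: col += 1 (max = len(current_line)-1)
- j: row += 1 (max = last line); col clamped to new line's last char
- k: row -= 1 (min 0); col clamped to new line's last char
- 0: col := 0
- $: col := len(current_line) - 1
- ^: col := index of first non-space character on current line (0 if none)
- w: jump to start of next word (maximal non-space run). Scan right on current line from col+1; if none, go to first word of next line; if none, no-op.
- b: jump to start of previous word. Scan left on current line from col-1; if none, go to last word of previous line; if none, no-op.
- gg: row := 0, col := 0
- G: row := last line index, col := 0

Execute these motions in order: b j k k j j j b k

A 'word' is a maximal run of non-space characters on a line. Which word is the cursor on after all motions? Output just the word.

Answer: sun

Derivation:
After 1 (b): row=0 col=0 char='f'
After 2 (j): row=1 col=0 char='n'
After 3 (k): row=0 col=0 char='f'
After 4 (k): row=0 col=0 char='f'
After 5 (j): row=1 col=0 char='n'
After 6 (j): row=2 col=0 char='t'
After 7 (j): row=3 col=0 char='_'
After 8 (b): row=2 col=8 char='z'
After 9 (k): row=1 col=7 char='n'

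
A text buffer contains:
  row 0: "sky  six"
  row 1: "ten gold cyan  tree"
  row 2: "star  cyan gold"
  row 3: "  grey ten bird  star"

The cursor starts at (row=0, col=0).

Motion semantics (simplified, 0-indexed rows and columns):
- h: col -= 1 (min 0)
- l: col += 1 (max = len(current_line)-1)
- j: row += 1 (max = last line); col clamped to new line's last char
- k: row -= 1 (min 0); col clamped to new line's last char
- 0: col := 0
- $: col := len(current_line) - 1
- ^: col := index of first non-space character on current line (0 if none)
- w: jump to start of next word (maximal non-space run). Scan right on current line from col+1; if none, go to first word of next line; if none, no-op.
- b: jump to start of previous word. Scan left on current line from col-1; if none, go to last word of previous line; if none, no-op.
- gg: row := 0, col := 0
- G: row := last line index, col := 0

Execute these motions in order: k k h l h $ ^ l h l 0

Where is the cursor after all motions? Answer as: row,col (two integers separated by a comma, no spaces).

Answer: 0,0

Derivation:
After 1 (k): row=0 col=0 char='s'
After 2 (k): row=0 col=0 char='s'
After 3 (h): row=0 col=0 char='s'
After 4 (l): row=0 col=1 char='k'
After 5 (h): row=0 col=0 char='s'
After 6 ($): row=0 col=7 char='x'
After 7 (^): row=0 col=0 char='s'
After 8 (l): row=0 col=1 char='k'
After 9 (h): row=0 col=0 char='s'
After 10 (l): row=0 col=1 char='k'
After 11 (0): row=0 col=0 char='s'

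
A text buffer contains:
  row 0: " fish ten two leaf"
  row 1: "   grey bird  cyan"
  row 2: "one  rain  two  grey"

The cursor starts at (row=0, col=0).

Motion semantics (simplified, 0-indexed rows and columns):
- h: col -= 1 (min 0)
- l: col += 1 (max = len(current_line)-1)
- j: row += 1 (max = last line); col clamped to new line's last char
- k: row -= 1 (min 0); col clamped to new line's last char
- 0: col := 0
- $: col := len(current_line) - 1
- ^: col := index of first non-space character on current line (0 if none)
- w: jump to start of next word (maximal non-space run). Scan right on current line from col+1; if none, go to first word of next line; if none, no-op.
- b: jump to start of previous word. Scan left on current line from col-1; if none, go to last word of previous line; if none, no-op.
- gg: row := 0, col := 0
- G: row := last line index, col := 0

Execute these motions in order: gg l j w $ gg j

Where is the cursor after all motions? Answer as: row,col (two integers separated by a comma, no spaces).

Answer: 1,0

Derivation:
After 1 (gg): row=0 col=0 char='_'
After 2 (l): row=0 col=1 char='f'
After 3 (j): row=1 col=1 char='_'
After 4 (w): row=1 col=3 char='g'
After 5 ($): row=1 col=17 char='n'
After 6 (gg): row=0 col=0 char='_'
After 7 (j): row=1 col=0 char='_'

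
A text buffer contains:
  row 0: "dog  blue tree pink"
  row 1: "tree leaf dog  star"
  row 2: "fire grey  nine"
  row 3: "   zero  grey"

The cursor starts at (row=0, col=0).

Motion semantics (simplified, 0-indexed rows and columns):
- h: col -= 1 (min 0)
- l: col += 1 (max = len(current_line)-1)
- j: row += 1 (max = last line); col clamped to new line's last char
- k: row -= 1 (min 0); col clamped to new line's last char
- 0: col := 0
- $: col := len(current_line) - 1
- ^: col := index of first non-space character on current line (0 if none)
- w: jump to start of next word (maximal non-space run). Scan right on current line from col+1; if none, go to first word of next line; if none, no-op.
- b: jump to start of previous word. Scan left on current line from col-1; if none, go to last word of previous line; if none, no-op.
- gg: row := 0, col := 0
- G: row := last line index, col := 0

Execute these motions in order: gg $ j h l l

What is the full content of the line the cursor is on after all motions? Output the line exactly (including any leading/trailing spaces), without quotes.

Answer: tree leaf dog  star

Derivation:
After 1 (gg): row=0 col=0 char='d'
After 2 ($): row=0 col=18 char='k'
After 3 (j): row=1 col=18 char='r'
After 4 (h): row=1 col=17 char='a'
After 5 (l): row=1 col=18 char='r'
After 6 (l): row=1 col=18 char='r'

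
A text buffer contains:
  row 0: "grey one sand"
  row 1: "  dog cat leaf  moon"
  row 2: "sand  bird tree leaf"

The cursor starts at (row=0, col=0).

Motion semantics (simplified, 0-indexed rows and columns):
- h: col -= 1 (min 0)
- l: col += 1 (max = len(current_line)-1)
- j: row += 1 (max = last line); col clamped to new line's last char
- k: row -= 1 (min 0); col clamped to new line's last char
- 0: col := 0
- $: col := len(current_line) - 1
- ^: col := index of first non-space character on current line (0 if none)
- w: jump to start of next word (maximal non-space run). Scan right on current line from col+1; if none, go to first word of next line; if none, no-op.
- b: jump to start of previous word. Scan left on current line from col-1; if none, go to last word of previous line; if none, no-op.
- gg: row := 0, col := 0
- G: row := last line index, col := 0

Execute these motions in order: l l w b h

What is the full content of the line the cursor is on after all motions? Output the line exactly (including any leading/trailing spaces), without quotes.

After 1 (l): row=0 col=1 char='r'
After 2 (l): row=0 col=2 char='e'
After 3 (w): row=0 col=5 char='o'
After 4 (b): row=0 col=0 char='g'
After 5 (h): row=0 col=0 char='g'

Answer: grey one sand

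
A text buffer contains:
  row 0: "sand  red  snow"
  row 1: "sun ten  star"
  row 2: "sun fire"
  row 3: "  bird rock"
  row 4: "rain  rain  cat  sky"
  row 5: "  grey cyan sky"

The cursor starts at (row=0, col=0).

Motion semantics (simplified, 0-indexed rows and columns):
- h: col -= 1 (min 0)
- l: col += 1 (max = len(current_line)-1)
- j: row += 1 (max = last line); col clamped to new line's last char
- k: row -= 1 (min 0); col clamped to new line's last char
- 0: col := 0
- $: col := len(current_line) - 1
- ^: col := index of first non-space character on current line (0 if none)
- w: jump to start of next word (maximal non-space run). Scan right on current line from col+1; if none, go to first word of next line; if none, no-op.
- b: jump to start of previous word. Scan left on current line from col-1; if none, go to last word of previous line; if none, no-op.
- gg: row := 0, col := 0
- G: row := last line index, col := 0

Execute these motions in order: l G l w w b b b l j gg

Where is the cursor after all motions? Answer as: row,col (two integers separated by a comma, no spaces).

Answer: 0,0

Derivation:
After 1 (l): row=0 col=1 char='a'
After 2 (G): row=5 col=0 char='_'
After 3 (l): row=5 col=1 char='_'
After 4 (w): row=5 col=2 char='g'
After 5 (w): row=5 col=7 char='c'
After 6 (b): row=5 col=2 char='g'
After 7 (b): row=4 col=17 char='s'
After 8 (b): row=4 col=12 char='c'
After 9 (l): row=4 col=13 char='a'
After 10 (j): row=5 col=13 char='k'
After 11 (gg): row=0 col=0 char='s'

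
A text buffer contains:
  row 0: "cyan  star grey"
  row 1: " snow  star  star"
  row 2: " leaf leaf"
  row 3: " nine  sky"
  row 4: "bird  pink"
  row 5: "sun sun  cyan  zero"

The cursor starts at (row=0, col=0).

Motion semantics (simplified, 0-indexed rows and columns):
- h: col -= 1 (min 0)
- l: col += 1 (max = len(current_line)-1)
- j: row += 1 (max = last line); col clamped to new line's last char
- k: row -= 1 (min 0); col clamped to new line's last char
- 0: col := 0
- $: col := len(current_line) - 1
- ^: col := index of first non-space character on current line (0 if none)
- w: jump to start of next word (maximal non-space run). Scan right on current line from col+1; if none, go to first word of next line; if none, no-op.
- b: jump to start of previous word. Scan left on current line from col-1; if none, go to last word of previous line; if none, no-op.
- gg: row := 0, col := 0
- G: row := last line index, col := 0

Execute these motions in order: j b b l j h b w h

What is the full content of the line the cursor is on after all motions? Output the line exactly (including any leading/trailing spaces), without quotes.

Answer:  snow  star  star

Derivation:
After 1 (j): row=1 col=0 char='_'
After 2 (b): row=0 col=11 char='g'
After 3 (b): row=0 col=6 char='s'
After 4 (l): row=0 col=7 char='t'
After 5 (j): row=1 col=7 char='s'
After 6 (h): row=1 col=6 char='_'
After 7 (b): row=1 col=1 char='s'
After 8 (w): row=1 col=7 char='s'
After 9 (h): row=1 col=6 char='_'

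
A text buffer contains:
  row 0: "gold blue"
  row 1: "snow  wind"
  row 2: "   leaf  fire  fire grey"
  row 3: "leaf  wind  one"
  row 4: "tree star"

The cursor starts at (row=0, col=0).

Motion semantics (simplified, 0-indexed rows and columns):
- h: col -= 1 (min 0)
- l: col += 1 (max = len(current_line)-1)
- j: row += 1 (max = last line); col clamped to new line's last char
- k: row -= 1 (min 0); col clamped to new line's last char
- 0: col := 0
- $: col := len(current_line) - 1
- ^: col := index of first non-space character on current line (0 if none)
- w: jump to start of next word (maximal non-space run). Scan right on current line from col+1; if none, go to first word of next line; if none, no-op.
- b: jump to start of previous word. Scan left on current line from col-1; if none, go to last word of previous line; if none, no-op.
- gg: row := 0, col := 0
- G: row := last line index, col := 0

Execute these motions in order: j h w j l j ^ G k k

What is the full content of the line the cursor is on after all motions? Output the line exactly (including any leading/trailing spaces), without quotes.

Answer:    leaf  fire  fire grey

Derivation:
After 1 (j): row=1 col=0 char='s'
After 2 (h): row=1 col=0 char='s'
After 3 (w): row=1 col=6 char='w'
After 4 (j): row=2 col=6 char='f'
After 5 (l): row=2 col=7 char='_'
After 6 (j): row=3 col=7 char='i'
After 7 (^): row=3 col=0 char='l'
After 8 (G): row=4 col=0 char='t'
After 9 (k): row=3 col=0 char='l'
After 10 (k): row=2 col=0 char='_'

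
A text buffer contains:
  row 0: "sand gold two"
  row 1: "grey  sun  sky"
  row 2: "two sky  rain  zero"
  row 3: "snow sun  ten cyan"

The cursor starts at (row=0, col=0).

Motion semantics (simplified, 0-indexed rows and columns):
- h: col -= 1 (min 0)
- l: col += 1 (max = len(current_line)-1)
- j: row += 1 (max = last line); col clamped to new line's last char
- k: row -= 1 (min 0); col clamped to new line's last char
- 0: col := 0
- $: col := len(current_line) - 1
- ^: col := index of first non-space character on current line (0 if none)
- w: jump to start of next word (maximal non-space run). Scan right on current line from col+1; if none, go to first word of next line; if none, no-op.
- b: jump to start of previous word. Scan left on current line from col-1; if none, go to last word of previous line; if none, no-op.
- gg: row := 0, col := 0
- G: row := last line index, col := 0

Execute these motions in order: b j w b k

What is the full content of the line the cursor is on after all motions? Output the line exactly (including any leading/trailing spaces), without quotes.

After 1 (b): row=0 col=0 char='s'
After 2 (j): row=1 col=0 char='g'
After 3 (w): row=1 col=6 char='s'
After 4 (b): row=1 col=0 char='g'
After 5 (k): row=0 col=0 char='s'

Answer: sand gold two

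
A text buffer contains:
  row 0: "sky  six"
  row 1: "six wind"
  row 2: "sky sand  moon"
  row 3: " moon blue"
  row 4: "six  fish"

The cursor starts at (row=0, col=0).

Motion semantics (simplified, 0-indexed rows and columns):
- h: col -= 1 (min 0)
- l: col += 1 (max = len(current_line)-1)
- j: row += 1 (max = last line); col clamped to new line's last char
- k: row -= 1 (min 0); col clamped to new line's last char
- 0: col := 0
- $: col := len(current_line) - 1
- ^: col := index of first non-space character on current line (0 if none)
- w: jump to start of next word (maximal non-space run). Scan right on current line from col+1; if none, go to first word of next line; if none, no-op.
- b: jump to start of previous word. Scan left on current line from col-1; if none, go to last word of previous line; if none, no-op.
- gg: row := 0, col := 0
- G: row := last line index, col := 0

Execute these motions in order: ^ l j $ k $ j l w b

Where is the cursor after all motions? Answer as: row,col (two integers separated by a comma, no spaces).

After 1 (^): row=0 col=0 char='s'
After 2 (l): row=0 col=1 char='k'
After 3 (j): row=1 col=1 char='i'
After 4 ($): row=1 col=7 char='d'
After 5 (k): row=0 col=7 char='x'
After 6 ($): row=0 col=7 char='x'
After 7 (j): row=1 col=7 char='d'
After 8 (l): row=1 col=7 char='d'
After 9 (w): row=2 col=0 char='s'
After 10 (b): row=1 col=4 char='w'

Answer: 1,4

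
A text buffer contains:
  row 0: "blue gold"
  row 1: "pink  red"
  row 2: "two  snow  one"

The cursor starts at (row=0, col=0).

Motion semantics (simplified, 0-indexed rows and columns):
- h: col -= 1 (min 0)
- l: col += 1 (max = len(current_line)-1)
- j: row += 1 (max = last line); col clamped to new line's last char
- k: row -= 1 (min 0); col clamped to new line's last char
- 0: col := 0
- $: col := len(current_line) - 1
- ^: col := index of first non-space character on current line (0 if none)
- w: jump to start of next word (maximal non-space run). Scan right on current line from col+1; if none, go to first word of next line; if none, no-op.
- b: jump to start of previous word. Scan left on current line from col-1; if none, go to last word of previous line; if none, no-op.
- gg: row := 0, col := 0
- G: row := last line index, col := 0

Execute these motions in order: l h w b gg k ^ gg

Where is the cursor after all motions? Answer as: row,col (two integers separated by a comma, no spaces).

After 1 (l): row=0 col=1 char='l'
After 2 (h): row=0 col=0 char='b'
After 3 (w): row=0 col=5 char='g'
After 4 (b): row=0 col=0 char='b'
After 5 (gg): row=0 col=0 char='b'
After 6 (k): row=0 col=0 char='b'
After 7 (^): row=0 col=0 char='b'
After 8 (gg): row=0 col=0 char='b'

Answer: 0,0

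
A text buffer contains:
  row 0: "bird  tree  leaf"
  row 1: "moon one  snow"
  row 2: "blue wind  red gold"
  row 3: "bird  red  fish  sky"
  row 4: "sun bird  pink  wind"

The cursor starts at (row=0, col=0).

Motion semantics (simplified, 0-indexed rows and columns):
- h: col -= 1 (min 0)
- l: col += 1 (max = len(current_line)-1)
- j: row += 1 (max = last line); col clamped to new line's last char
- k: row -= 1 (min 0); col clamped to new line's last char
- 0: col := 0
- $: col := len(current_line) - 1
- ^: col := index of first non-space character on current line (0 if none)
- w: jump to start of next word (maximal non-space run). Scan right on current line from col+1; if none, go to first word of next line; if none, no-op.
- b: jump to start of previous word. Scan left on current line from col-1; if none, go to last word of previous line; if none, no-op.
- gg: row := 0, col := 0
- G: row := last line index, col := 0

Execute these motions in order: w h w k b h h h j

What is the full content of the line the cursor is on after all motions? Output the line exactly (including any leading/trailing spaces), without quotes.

Answer: moon one  snow

Derivation:
After 1 (w): row=0 col=6 char='t'
After 2 (h): row=0 col=5 char='_'
After 3 (w): row=0 col=6 char='t'
After 4 (k): row=0 col=6 char='t'
After 5 (b): row=0 col=0 char='b'
After 6 (h): row=0 col=0 char='b'
After 7 (h): row=0 col=0 char='b'
After 8 (h): row=0 col=0 char='b'
After 9 (j): row=1 col=0 char='m'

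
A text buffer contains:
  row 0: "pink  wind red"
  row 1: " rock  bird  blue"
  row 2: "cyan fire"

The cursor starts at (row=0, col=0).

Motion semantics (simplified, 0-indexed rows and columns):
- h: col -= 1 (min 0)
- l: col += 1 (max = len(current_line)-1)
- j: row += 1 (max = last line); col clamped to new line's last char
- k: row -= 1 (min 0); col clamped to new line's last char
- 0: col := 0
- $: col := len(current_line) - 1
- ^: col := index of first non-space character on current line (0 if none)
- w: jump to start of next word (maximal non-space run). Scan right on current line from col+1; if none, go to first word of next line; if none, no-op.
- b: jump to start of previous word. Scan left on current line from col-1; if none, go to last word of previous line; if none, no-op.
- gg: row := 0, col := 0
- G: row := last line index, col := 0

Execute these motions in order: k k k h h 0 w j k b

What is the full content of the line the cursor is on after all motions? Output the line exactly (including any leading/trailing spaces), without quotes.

Answer: pink  wind red

Derivation:
After 1 (k): row=0 col=0 char='p'
After 2 (k): row=0 col=0 char='p'
After 3 (k): row=0 col=0 char='p'
After 4 (h): row=0 col=0 char='p'
After 5 (h): row=0 col=0 char='p'
After 6 (0): row=0 col=0 char='p'
After 7 (w): row=0 col=6 char='w'
After 8 (j): row=1 col=6 char='_'
After 9 (k): row=0 col=6 char='w'
After 10 (b): row=0 col=0 char='p'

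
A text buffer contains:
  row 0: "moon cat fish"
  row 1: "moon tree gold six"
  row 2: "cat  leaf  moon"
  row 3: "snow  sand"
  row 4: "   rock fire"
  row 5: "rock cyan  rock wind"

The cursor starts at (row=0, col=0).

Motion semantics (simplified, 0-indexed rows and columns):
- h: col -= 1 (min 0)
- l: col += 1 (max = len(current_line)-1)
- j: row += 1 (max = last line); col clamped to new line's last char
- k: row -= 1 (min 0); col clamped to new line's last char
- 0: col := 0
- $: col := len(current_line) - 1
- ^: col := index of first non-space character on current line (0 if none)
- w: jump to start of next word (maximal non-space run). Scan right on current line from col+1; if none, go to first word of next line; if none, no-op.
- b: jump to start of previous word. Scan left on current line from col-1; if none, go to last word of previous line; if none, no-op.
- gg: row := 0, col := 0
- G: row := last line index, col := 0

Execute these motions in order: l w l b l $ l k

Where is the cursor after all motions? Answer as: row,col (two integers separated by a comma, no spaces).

After 1 (l): row=0 col=1 char='o'
After 2 (w): row=0 col=5 char='c'
After 3 (l): row=0 col=6 char='a'
After 4 (b): row=0 col=5 char='c'
After 5 (l): row=0 col=6 char='a'
After 6 ($): row=0 col=12 char='h'
After 7 (l): row=0 col=12 char='h'
After 8 (k): row=0 col=12 char='h'

Answer: 0,12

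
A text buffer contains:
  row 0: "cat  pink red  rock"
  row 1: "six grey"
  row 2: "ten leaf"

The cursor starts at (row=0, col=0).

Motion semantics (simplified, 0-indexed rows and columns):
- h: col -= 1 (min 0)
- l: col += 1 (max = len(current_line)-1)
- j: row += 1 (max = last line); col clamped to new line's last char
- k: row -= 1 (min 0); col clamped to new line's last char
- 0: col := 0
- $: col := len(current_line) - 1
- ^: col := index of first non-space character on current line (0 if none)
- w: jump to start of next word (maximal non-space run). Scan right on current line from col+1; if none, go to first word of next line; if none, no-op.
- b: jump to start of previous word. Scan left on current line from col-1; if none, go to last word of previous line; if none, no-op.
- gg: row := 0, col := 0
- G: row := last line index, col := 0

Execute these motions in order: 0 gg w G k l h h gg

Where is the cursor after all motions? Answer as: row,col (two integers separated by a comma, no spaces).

Answer: 0,0

Derivation:
After 1 (0): row=0 col=0 char='c'
After 2 (gg): row=0 col=0 char='c'
After 3 (w): row=0 col=5 char='p'
After 4 (G): row=2 col=0 char='t'
After 5 (k): row=1 col=0 char='s'
After 6 (l): row=1 col=1 char='i'
After 7 (h): row=1 col=0 char='s'
After 8 (h): row=1 col=0 char='s'
After 9 (gg): row=0 col=0 char='c'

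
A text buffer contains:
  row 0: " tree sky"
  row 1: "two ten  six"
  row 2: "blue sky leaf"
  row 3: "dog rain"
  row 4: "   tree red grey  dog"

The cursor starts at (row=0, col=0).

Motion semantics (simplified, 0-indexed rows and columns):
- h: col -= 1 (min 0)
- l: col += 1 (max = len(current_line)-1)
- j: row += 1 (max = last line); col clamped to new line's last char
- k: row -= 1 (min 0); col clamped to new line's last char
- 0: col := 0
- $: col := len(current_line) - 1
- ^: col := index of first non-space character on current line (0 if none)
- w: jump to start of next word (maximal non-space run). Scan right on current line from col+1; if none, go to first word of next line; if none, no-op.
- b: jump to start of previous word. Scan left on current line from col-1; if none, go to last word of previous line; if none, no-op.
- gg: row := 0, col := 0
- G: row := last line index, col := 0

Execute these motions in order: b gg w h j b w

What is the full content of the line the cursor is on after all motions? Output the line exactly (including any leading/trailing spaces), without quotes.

After 1 (b): row=0 col=0 char='_'
After 2 (gg): row=0 col=0 char='_'
After 3 (w): row=0 col=1 char='t'
After 4 (h): row=0 col=0 char='_'
After 5 (j): row=1 col=0 char='t'
After 6 (b): row=0 col=6 char='s'
After 7 (w): row=1 col=0 char='t'

Answer: two ten  six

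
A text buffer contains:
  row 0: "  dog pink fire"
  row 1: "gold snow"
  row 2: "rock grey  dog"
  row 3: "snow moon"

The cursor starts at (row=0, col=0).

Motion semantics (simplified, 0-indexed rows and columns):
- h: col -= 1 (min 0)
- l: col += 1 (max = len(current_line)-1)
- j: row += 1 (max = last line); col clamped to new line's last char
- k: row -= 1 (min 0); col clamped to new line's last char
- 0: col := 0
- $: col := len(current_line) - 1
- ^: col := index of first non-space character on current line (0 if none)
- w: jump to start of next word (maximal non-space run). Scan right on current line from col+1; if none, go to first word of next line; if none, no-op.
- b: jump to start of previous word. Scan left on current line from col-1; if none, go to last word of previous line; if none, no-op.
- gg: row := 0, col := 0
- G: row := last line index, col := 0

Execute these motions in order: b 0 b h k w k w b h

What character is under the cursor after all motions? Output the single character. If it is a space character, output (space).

After 1 (b): row=0 col=0 char='_'
After 2 (0): row=0 col=0 char='_'
After 3 (b): row=0 col=0 char='_'
After 4 (h): row=0 col=0 char='_'
After 5 (k): row=0 col=0 char='_'
After 6 (w): row=0 col=2 char='d'
After 7 (k): row=0 col=2 char='d'
After 8 (w): row=0 col=6 char='p'
After 9 (b): row=0 col=2 char='d'
After 10 (h): row=0 col=1 char='_'

Answer: (space)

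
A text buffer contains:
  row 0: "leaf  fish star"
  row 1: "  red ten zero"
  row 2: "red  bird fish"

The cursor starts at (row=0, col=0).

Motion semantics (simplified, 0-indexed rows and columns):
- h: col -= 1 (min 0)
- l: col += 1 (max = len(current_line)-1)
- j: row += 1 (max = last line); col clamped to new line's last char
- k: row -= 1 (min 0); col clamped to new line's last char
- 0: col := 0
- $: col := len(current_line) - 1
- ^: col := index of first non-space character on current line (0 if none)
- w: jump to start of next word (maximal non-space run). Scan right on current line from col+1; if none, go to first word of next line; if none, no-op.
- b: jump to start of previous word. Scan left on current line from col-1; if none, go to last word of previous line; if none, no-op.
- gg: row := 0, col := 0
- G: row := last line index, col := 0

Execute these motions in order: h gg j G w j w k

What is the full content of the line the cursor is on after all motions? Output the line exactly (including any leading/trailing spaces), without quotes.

After 1 (h): row=0 col=0 char='l'
After 2 (gg): row=0 col=0 char='l'
After 3 (j): row=1 col=0 char='_'
After 4 (G): row=2 col=0 char='r'
After 5 (w): row=2 col=5 char='b'
After 6 (j): row=2 col=5 char='b'
After 7 (w): row=2 col=10 char='f'
After 8 (k): row=1 col=10 char='z'

Answer:   red ten zero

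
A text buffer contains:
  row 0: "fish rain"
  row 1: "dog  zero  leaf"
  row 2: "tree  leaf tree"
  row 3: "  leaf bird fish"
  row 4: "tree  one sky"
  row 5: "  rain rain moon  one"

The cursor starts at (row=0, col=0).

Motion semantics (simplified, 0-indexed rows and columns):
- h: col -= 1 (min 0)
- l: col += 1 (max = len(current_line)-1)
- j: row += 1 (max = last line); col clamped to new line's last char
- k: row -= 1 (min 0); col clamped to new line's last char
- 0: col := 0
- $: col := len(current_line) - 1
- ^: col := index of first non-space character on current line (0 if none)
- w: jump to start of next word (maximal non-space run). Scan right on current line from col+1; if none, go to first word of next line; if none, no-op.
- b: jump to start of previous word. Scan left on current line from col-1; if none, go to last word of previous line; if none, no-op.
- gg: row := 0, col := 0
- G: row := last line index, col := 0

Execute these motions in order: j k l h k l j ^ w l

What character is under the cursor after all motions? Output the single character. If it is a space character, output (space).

After 1 (j): row=1 col=0 char='d'
After 2 (k): row=0 col=0 char='f'
After 3 (l): row=0 col=1 char='i'
After 4 (h): row=0 col=0 char='f'
After 5 (k): row=0 col=0 char='f'
After 6 (l): row=0 col=1 char='i'
After 7 (j): row=1 col=1 char='o'
After 8 (^): row=1 col=0 char='d'
After 9 (w): row=1 col=5 char='z'
After 10 (l): row=1 col=6 char='e'

Answer: e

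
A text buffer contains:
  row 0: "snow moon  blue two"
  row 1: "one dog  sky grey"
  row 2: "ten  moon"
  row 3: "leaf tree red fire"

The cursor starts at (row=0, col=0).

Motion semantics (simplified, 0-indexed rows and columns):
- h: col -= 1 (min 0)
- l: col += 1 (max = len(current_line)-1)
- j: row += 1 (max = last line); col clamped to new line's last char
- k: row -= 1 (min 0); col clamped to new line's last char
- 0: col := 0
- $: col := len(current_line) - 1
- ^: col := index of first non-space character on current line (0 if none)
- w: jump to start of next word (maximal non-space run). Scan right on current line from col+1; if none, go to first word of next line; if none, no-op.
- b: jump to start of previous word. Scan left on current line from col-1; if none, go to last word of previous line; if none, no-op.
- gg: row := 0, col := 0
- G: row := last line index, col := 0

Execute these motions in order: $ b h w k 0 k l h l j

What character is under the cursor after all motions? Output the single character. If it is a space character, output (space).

After 1 ($): row=0 col=18 char='o'
After 2 (b): row=0 col=16 char='t'
After 3 (h): row=0 col=15 char='_'
After 4 (w): row=0 col=16 char='t'
After 5 (k): row=0 col=16 char='t'
After 6 (0): row=0 col=0 char='s'
After 7 (k): row=0 col=0 char='s'
After 8 (l): row=0 col=1 char='n'
After 9 (h): row=0 col=0 char='s'
After 10 (l): row=0 col=1 char='n'
After 11 (j): row=1 col=1 char='n'

Answer: n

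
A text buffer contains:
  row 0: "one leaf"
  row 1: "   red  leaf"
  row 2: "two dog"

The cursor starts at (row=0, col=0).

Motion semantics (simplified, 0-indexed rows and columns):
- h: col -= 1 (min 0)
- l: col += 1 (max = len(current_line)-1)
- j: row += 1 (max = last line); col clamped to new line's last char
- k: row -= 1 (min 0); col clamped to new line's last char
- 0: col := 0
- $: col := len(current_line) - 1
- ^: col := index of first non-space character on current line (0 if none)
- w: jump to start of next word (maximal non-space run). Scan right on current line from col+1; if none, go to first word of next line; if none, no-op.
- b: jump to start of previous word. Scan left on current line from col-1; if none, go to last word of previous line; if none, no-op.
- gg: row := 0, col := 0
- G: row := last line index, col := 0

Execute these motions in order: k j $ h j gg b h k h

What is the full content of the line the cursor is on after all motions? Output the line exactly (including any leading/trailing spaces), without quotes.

After 1 (k): row=0 col=0 char='o'
After 2 (j): row=1 col=0 char='_'
After 3 ($): row=1 col=11 char='f'
After 4 (h): row=1 col=10 char='a'
After 5 (j): row=2 col=6 char='g'
After 6 (gg): row=0 col=0 char='o'
After 7 (b): row=0 col=0 char='o'
After 8 (h): row=0 col=0 char='o'
After 9 (k): row=0 col=0 char='o'
After 10 (h): row=0 col=0 char='o'

Answer: one leaf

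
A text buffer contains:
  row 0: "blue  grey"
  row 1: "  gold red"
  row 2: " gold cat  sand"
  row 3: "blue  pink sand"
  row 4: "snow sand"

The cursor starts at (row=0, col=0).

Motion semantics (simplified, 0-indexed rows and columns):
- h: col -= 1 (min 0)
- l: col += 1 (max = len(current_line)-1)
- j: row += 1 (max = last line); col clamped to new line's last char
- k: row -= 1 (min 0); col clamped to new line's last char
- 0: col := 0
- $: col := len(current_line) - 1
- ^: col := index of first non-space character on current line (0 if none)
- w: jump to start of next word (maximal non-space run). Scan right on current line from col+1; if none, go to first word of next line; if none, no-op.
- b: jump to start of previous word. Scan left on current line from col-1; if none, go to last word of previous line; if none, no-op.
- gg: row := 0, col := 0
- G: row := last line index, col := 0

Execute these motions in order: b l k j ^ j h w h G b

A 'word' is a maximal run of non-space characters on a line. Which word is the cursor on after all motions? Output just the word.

Answer: sand

Derivation:
After 1 (b): row=0 col=0 char='b'
After 2 (l): row=0 col=1 char='l'
After 3 (k): row=0 col=1 char='l'
After 4 (j): row=1 col=1 char='_'
After 5 (^): row=1 col=2 char='g'
After 6 (j): row=2 col=2 char='o'
After 7 (h): row=2 col=1 char='g'
After 8 (w): row=2 col=6 char='c'
After 9 (h): row=2 col=5 char='_'
After 10 (G): row=4 col=0 char='s'
After 11 (b): row=3 col=11 char='s'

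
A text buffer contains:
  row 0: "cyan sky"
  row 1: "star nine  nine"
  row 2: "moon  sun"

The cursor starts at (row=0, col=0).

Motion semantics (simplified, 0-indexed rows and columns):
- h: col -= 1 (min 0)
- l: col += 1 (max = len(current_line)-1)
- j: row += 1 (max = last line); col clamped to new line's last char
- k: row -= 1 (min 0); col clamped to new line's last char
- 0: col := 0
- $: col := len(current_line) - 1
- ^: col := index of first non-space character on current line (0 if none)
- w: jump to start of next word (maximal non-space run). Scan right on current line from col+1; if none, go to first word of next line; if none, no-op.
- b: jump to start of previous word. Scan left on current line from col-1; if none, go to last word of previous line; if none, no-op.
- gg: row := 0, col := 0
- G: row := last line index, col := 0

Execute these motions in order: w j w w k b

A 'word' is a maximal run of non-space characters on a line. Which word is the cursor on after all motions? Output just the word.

Answer: sky

Derivation:
After 1 (w): row=0 col=5 char='s'
After 2 (j): row=1 col=5 char='n'
After 3 (w): row=1 col=11 char='n'
After 4 (w): row=2 col=0 char='m'
After 5 (k): row=1 col=0 char='s'
After 6 (b): row=0 col=5 char='s'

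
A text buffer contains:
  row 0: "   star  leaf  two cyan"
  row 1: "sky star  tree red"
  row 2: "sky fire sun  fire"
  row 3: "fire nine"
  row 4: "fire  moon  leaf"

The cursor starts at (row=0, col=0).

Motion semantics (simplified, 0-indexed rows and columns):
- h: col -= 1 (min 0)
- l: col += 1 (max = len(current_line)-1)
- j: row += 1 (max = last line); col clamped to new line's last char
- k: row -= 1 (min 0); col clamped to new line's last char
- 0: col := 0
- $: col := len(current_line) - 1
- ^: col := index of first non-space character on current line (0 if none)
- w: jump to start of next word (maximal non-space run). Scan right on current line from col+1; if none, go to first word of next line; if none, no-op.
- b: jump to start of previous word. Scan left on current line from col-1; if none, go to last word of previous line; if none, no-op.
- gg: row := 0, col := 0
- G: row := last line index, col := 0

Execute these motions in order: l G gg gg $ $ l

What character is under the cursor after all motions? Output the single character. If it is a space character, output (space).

After 1 (l): row=0 col=1 char='_'
After 2 (G): row=4 col=0 char='f'
After 3 (gg): row=0 col=0 char='_'
After 4 (gg): row=0 col=0 char='_'
After 5 ($): row=0 col=22 char='n'
After 6 ($): row=0 col=22 char='n'
After 7 (l): row=0 col=22 char='n'

Answer: n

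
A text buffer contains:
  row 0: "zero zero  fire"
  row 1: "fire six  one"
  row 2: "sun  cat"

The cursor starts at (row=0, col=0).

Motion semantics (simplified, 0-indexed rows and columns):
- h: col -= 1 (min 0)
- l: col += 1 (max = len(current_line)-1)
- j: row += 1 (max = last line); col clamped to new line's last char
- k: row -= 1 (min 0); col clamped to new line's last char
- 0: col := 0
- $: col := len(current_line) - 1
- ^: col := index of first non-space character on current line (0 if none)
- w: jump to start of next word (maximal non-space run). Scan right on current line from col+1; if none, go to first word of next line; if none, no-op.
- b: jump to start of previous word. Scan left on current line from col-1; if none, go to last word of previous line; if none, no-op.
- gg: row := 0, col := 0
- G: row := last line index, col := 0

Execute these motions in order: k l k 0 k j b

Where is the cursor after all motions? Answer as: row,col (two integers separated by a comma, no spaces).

After 1 (k): row=0 col=0 char='z'
After 2 (l): row=0 col=1 char='e'
After 3 (k): row=0 col=1 char='e'
After 4 (0): row=0 col=0 char='z'
After 5 (k): row=0 col=0 char='z'
After 6 (j): row=1 col=0 char='f'
After 7 (b): row=0 col=11 char='f'

Answer: 0,11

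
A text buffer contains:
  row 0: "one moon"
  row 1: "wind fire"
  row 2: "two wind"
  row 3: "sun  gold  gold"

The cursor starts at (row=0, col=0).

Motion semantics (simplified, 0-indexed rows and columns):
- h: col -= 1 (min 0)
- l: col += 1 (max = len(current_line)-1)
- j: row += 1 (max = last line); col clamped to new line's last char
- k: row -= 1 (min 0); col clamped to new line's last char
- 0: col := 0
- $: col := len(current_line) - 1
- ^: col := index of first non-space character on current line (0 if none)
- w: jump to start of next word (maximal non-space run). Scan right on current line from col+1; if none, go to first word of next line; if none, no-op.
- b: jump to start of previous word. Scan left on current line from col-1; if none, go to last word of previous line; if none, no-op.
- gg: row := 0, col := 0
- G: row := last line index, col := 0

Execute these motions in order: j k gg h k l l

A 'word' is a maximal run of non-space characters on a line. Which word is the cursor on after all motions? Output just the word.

Answer: one

Derivation:
After 1 (j): row=1 col=0 char='w'
After 2 (k): row=0 col=0 char='o'
After 3 (gg): row=0 col=0 char='o'
After 4 (h): row=0 col=0 char='o'
After 5 (k): row=0 col=0 char='o'
After 6 (l): row=0 col=1 char='n'
After 7 (l): row=0 col=2 char='e'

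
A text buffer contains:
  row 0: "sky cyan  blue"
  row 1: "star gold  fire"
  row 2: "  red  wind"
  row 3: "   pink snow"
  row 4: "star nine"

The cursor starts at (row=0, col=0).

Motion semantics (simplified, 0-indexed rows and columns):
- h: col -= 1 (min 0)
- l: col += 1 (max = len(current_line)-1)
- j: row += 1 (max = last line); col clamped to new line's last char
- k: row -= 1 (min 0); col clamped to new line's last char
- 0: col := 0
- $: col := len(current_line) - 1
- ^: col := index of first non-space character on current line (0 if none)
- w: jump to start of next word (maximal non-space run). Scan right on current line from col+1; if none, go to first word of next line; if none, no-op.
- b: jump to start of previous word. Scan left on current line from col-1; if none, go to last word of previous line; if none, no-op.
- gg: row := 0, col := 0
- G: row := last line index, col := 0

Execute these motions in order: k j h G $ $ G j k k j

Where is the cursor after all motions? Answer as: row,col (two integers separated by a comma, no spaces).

After 1 (k): row=0 col=0 char='s'
After 2 (j): row=1 col=0 char='s'
After 3 (h): row=1 col=0 char='s'
After 4 (G): row=4 col=0 char='s'
After 5 ($): row=4 col=8 char='e'
After 6 ($): row=4 col=8 char='e'
After 7 (G): row=4 col=0 char='s'
After 8 (j): row=4 col=0 char='s'
After 9 (k): row=3 col=0 char='_'
After 10 (k): row=2 col=0 char='_'
After 11 (j): row=3 col=0 char='_'

Answer: 3,0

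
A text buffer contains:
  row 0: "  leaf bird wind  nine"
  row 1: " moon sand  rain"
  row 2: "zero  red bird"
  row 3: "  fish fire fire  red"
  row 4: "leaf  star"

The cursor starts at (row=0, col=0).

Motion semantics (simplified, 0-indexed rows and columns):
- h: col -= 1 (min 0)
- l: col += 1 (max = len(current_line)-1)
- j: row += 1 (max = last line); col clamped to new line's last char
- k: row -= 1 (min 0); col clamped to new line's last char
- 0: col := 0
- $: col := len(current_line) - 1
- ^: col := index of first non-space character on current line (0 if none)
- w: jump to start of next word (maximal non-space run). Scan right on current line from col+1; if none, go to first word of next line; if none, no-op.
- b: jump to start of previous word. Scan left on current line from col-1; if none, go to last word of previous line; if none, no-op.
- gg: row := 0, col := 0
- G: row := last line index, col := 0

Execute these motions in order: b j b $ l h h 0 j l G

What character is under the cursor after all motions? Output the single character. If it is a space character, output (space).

After 1 (b): row=0 col=0 char='_'
After 2 (j): row=1 col=0 char='_'
After 3 (b): row=0 col=18 char='n'
After 4 ($): row=0 col=21 char='e'
After 5 (l): row=0 col=21 char='e'
After 6 (h): row=0 col=20 char='n'
After 7 (h): row=0 col=19 char='i'
After 8 (0): row=0 col=0 char='_'
After 9 (j): row=1 col=0 char='_'
After 10 (l): row=1 col=1 char='m'
After 11 (G): row=4 col=0 char='l'

Answer: l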